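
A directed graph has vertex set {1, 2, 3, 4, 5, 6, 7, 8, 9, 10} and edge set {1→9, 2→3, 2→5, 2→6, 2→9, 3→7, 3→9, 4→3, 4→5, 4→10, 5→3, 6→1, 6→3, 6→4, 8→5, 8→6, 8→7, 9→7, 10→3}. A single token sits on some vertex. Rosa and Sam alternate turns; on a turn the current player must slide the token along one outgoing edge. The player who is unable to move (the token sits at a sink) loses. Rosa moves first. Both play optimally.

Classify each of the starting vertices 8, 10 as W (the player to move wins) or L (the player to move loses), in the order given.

Label each position W (a win for the player to move) or L (a loss). A position with no legal move is L; any other position is W exactly when some move reaches an L, and L when every move reaches a W.
Every edge goes from a vertex to one that appears earlier in the order 7, 9, 3, 5, 10, 4, 1, 6, 2, 8, so processing vertices in that order labels each vertex after all of its successors.
7: no outgoing edge → L
9: can move to 7, which is L ⇒ W
3: can move to 7, which is L ⇒ W
5: the only move is to 3(W), a W ⇒ L
10: the only move is to 3(W), a W ⇒ L
4: can move to 10, which is L ⇒ W
1: the only move is to 9(W), a W ⇒ L
6: can move to 1, which is L ⇒ W
2: can move to 5, which is L ⇒ W
8: can move to 5, which is L ⇒ W

8: W, 10: L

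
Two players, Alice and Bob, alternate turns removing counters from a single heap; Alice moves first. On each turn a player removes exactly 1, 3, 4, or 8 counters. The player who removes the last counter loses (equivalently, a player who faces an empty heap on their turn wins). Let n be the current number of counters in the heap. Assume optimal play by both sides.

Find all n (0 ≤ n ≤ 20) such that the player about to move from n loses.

Label each position W (a win for the player to move) or L (a loss). A position with no legal move is W; any other position is W exactly when some move reaches an L, and L when every move reaches a W.
n=0: no move; the opponent has just taken the last counter and therefore loses → W
n=1: the only move is to 0(W), a W ⇒ L
n=2: can move to 1, which is L ⇒ W
n=3: moves to 2(W), 0(W); every one is W ⇒ L
n=4: can move to 3, which is L ⇒ W
n=5: can move to 1, which is L ⇒ W
n=6: can move to 3, which is L ⇒ W
n=7: can move to 3, which is L ⇒ W
n=8: moves to 7(W), 5(W), 4(W), 0(W); every one is W ⇒ L
n=9: can move to 8, which is L ⇒ W
n=10: moves to 9(W), 7(W), 6(W), 2(W); every one is W ⇒ L
n=11: can move to 10, which is L ⇒ W
n=12: can move to 8, which is L ⇒ W
n=13: can move to 10, which is L ⇒ W
n=14: can move to 10, which is L ⇒ W
n=15: moves to 14(W), 12(W), 11(W), 7(W); every one is W ⇒ L
n=16: can move to 15, which is L ⇒ W
n=17: moves to 16(W), 14(W), 13(W), 9(W); every one is W ⇒ L
n=18: can move to 17, which is L ⇒ W
n=19: can move to 15, which is L ⇒ W
n=20: can move to 17, which is L ⇒ W
The losing starting values of n are exactly the entries labelled L in this table (6 of them).

1, 3, 8, 10, 15, 17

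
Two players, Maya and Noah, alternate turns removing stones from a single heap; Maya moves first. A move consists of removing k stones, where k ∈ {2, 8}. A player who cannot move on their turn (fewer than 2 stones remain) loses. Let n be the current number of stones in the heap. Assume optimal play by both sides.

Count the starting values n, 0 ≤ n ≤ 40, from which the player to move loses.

Use the standard recursion: the mover loses at a terminal position; elsewhere, the mover wins exactly when some move hands the opponent an L position.
n=0: no move → L
n=1: no move → L
n=2: reaches L-position 0 → W
n=3: reaches L-position 1 → W
n=4: only reaches 2(W), which is W → L
n=5: only reaches 3(W), which is W → L
n=6: reaches L-position 4 → W
n=7: reaches L-position 5 → W
n=8: reaches L-position 0 → W
n=9: reaches L-position 1 → W
n=10: only reaches 8(W), 2(W), all W → L
n=11: only reaches 9(W), 3(W), all W → L
n=12: reaches L-position 10 → W
n=13: reaches L-position 11 → W
n=14: only reaches 12(W), 6(W), all W → L
n=15: only reaches 13(W), 7(W), all W → L
n=16: reaches L-position 14 → W
n=17: reaches L-position 15 → W
n=18: reaches L-position 10 → W
n=19: reaches L-position 11 → W
n=20: only reaches 18(W), 12(W), all W → L
n=21: only reaches 19(W), 13(W), all W → L
n=22: reaches L-position 20 → W
n=23: reaches L-position 21 → W
n=24: only reaches 22(W), 16(W), all W → L
n=25: only reaches 23(W), 17(W), all W → L
n=26: reaches L-position 24 → W
n=27: reaches L-position 25 → W
n=28: reaches L-position 20 → W
n=29: reaches L-position 21 → W
n=30: only reaches 28(W), 22(W), all W → L
n=31: only reaches 29(W), 23(W), all W → L
n=32: reaches L-position 30 → W
n=33: reaches L-position 31 → W
n=34: only reaches 32(W), 26(W), all W → L
n=35: only reaches 33(W), 27(W), all W → L
n=36: reaches L-position 34 → W
n=37: reaches L-position 35 → W
n=38: reaches L-position 30 → W
n=39: reaches L-position 31 → W
n=40: only reaches 38(W), 32(W), all W → L
L entries with 0 ≤ n ≤ 40: n = 0, 1, 4, 5, 10, 11, 14, 15, 20, 21, 24, 25, 30, 31, 34, 35, 40; that makes 17.

17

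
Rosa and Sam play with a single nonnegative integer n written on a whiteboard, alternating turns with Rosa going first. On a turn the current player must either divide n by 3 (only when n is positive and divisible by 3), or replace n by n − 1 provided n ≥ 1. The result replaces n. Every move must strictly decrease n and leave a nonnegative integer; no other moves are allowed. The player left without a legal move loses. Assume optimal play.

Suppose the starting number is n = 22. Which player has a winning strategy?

Work bottom-up. With no move the player to move loses. Otherwise the position is W if at least one move leads to an L position for the opponent, and L if every move leads to a W.
n=0: no move → L
n=1: reaches L-position 0 → W
n=2: only reaches 1(W), which is W → L
n=3: reaches L-position 2 → W
n=4: only reaches 3(W), which is W → L
n=5: reaches L-position 4 → W
n=6: reaches L-position 2 → W
n=7: only reaches 6(W), which is W → L
n=8: reaches L-position 7 → W
n=9: only reaches 3(W), 8(W), all W → L
n=10: reaches L-position 9 → W
n=11: only reaches 10(W), which is W → L
n=12: reaches L-position 4 → W
n=13: only reaches 12(W), which is W → L
n=14: reaches L-position 13 → W
n=15: only reaches 5(W), 14(W), all W → L
n=16: reaches L-position 15 → W
n=17: only reaches 16(W), which is W → L
n=18: reaches L-position 17 → W
n=19: only reaches 18(W), which is W → L
n=20: reaches L-position 19 → W
n=21: reaches L-position 7 → W
n=22: only reaches 21(W), which is W → L
Every move from 22 reaches a W position, so the mover loses.

Sam wins.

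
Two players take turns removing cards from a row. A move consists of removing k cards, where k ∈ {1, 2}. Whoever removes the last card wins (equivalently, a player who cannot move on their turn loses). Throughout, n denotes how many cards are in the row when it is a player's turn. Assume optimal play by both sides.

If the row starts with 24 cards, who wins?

Label each position W (a win for the player to move) or L (a loss). A position with no legal move is L; any other position is W exactly when some move reaches an L, and L when every move reaches a W.
n=0: no move → L
n=1: can move to 0, which is L ⇒ W
n=2: can move to 0, which is L ⇒ W
n=3: moves to 2(W), 1(W); every one is W ⇒ L
n=4: can move to 3, which is L ⇒ W
n=5: can move to 3, which is L ⇒ W
n=6: moves to 5(W), 4(W); every one is W ⇒ L
n=7: can move to 6, which is L ⇒ W
n=8: can move to 6, which is L ⇒ W
n=9: moves to 8(W), 7(W); every one is W ⇒ L
n=10: can move to 9, which is L ⇒ W
n=11: can move to 9, which is L ⇒ W
n=12: moves to 11(W), 10(W); every one is W ⇒ L
n=13: can move to 12, which is L ⇒ W
n=14: can move to 12, which is L ⇒ W
n=15: moves to 14(W), 13(W); every one is W ⇒ L
n=16: can move to 15, which is L ⇒ W
n=17: can move to 15, which is L ⇒ W
n=18: moves to 17(W), 16(W); every one is W ⇒ L
n=19: can move to 18, which is L ⇒ W
n=20: can move to 18, which is L ⇒ W
n=21: moves to 20(W), 19(W); every one is W ⇒ L
n=22: can move to 21, which is L ⇒ W
n=23: can move to 21, which is L ⇒ W
n=24: moves to 23(W), 22(W); every one is W ⇒ L
The starting position 24 is L: whatever the player to move does, the opponent receives a W position.

The second player wins.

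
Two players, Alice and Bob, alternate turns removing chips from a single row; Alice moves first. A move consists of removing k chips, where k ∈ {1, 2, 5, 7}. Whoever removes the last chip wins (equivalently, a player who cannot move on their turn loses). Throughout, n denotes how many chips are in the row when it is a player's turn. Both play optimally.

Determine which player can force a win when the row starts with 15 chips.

Work bottom-up. With no move the player to move loses. Otherwise the position is W if at least one move leads to an L position for the opponent, and L if every move leads to a W.
n=0: no move → L
n=1: W (go to 0, an L position)
n=2: W (go to 0, an L position)
n=3: L (options 2(W), 1(W) are all W)
n=4: W (go to 3, an L position)
n=5: W (go to 3, an L position)
n=6: L (options 5(W), 4(W), 1(W) are all W)
n=7: W (go to 6, an L position)
n=8: W (go to 6, an L position)
n=9: L (options 8(W), 7(W), 4(W), 2(W) are all W)
n=10: W (go to 9, an L position)
n=11: W (go to 9, an L position)
n=12: L (options 11(W), 10(W), 7(W), 5(W) are all W)
n=13: W (go to 12, an L position)
n=14: W (go to 12, an L position)
n=15: L (options 14(W), 13(W), 10(W), 8(W) are all W)
Every move from 15 reaches a W position, so the mover loses.

Bob wins.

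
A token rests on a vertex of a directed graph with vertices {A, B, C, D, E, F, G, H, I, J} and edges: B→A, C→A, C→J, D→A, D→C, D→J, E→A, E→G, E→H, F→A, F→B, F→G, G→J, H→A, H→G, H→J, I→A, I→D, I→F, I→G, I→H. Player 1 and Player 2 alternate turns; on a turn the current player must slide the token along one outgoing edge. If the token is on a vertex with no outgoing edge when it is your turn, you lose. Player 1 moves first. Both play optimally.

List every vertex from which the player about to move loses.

Compute win/loss labels from the base case upward. A position with no move is L. Any other position is W if it can reach an L in one move, else L.
Every edge goes from a vertex to one that appears earlier in the order A, J, B, C, D, G, F, H, I, E, so processing vertices in that order labels each vertex after all of its successors.
A: no outgoing edge → L
J: no outgoing edge → L
B: W (go to A, an L position)
C: W (go to J, an L position)
D: W (go to J, an L position)
G: W (go to J, an L position)
F: W (go to A, an L position)
H: W (go to J, an L position)
I: W (go to A, an L position)
E: W (go to A, an L position)
The losing starting vertices are exactly the entries labelled L in this table (2 of them).

A, J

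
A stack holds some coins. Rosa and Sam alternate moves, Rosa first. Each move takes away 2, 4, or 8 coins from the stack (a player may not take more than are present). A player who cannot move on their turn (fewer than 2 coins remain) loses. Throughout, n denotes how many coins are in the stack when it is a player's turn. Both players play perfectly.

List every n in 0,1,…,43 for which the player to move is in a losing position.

0, 1, 6, 7, 12, 13, 18, 19, 24, 25, 30, 31, 36, 37, 42, 43

Use the standard recursion: the mover loses at a terminal position; elsewhere, the mover wins exactly when some move hands the opponent an L position.
n=0: no move → L
n=1: no move → L
n=2: W (go to 0, an L position)
n=3: W (go to 1, an L position)
n=4: W (go to 0, an L position)
n=5: W (go to 1, an L position)
n=6: L (options 4(W), 2(W) are all W)
n=7: L (options 5(W), 3(W) are all W)
n=8: W (go to 6, an L position)
n=9: W (go to 7, an L position)
n=10: W (go to 6, an L position)
n=11: W (go to 7, an L position)
n=12: L (options 10(W), 8(W), 4(W) are all W)
n=13: L (options 11(W), 9(W), 5(W) are all W)
n=14: W (go to 12, an L position)
n=15: W (go to 13, an L position)
n=16: W (go to 12, an L position)
n=17: W (go to 13, an L position)
n=18: L (options 16(W), 14(W), 10(W) are all W)
n=19: L (options 17(W), 15(W), 11(W) are all W)
n=20: W (go to 18, an L position)
n=21: W (go to 19, an L position)
n=22: W (go to 18, an L position)
n=23: W (go to 19, an L position)
n=24: L (options 22(W), 20(W), 16(W) are all W)
n=25: L (options 23(W), 21(W), 17(W) are all W)
n=26: W (go to 24, an L position)
n=27: W (go to 25, an L position)
n=28: W (go to 24, an L position)
n=29: W (go to 25, an L position)
n=30: L (options 28(W), 26(W), 22(W) are all W)
n=31: L (options 29(W), 27(W), 23(W) are all W)
n=32: W (go to 30, an L position)
n=33: W (go to 31, an L position)
n=34: W (go to 30, an L position)
n=35: W (go to 31, an L position)
n=36: L (options 34(W), 32(W), 28(W) are all W)
n=37: L (options 35(W), 33(W), 29(W) are all W)
n=38: W (go to 36, an L position)
n=39: W (go to 37, an L position)
n=40: W (go to 36, an L position)
n=41: W (go to 37, an L position)
n=42: L (options 40(W), 38(W), 34(W) are all W)
n=43: L (options 41(W), 39(W), 35(W) are all W)
The losing starting values of n are exactly the entries labelled L in this table (16 of them).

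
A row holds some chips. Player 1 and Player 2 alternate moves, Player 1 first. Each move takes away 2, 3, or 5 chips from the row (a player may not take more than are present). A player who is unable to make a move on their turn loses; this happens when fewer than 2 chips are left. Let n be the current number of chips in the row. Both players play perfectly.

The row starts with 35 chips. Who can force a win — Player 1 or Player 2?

Player 2 wins.

Compute win/loss labels from the base case upward. A position with no move is L. Any other position is W if it can reach an L in one move, else L.
n=0: no move → L
n=1: no move → L
n=2: reaches L-position 0 → W
n=3: reaches L-position 1 → W
n=4: reaches L-position 1 → W
n=5: reaches L-position 0 → W
n=6: reaches L-position 1 → W
n=7: only reaches 5(W), 4(W), 2(W), all W → L
n=8: only reaches 6(W), 5(W), 3(W), all W → L
n=9: reaches L-position 7 → W
n=10: reaches L-position 8 → W
n=11: reaches L-position 8 → W
n=12: reaches L-position 7 → W
n=13: reaches L-position 8 → W
n=14: only reaches 12(W), 11(W), 9(W), all W → L
n=15: only reaches 13(W), 12(W), 10(W), all W → L
n=16: reaches L-position 14 → W
n=17: reaches L-position 15 → W
n=18: reaches L-position 15 → W
n=19: reaches L-position 14 → W
n=20: reaches L-position 15 → W
n=21: only reaches 19(W), 18(W), 16(W), all W → L
n=22: only reaches 20(W), 19(W), 17(W), all W → L
n=23: reaches L-position 21 → W
n=24: reaches L-position 22 → W
n=25: reaches L-position 22 → W
n=26: reaches L-position 21 → W
n=27: reaches L-position 22 → W
n=28: only reaches 26(W), 25(W), 23(W), all W → L
n=29: only reaches 27(W), 26(W), 24(W), all W → L
n=30: reaches L-position 28 → W
n=31: reaches L-position 29 → W
n=32: reaches L-position 29 → W
n=33: reaches L-position 28 → W
n=34: reaches L-position 29 → W
n=35: only reaches 33(W), 32(W), 30(W), all W → L
The starting position 35 is L: whatever Player 1 does, the opponent receives a W position.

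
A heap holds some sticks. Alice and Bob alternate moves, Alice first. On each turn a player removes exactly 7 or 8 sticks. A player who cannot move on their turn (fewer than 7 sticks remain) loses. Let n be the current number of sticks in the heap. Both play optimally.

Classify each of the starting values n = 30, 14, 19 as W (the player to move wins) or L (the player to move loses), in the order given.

Work bottom-up. With no move the player to move loses. Otherwise the position is W if at least one move leads to an L position for the opponent, and L if every move leads to a W.
n=0: no move → L
n=1: no move → L
n=2: no move → L
n=3: no move → L
n=4: no move → L
n=5: no move → L
n=6: no move → L
n=7: W (go to 0, an L position)
n=8: W (go to 1, an L position)
n=9: W (go to 2, an L position)
n=10: W (go to 3, an L position)
n=11: W (go to 4, an L position)
n=12: W (go to 5, an L position)
n=13: W (go to 6, an L position)
n=14: W (go to 6, an L position)
n=15: L (options 8(W), 7(W) are all W)
n=16: L (options 9(W), 8(W) are all W)
n=17: L (options 10(W), 9(W) are all W)
n=18: L (options 11(W), 10(W) are all W)
n=19: L (options 12(W), 11(W) are all W)
n=20: L (options 13(W), 12(W) are all W)
n=21: L (options 14(W), 13(W) are all W)
n=22: W (go to 15, an L position)
n=23: W (go to 16, an L position)
n=24: W (go to 17, an L position)
n=25: W (go to 18, an L position)
n=26: W (go to 19, an L position)
n=27: W (go to 20, an L position)
n=28: W (go to 21, an L position)
n=29: W (go to 21, an L position)
n=30: L (options 23(W), 22(W) are all W)

30: L, 14: W, 19: L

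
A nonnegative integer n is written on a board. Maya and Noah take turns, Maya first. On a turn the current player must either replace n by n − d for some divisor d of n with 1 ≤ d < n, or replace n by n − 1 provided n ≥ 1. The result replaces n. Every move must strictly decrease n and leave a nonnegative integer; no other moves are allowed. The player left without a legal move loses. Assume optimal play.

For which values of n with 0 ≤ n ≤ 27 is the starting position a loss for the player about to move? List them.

Label each position W (a win for the player to move) or L (a loss). A position with no legal move is L; any other position is W exactly when some move reaches an L, and L when every move reaches a W.
n=0: no move → L
n=1: reaches L-position 0 → W
n=2: only reaches 1(W), which is W → L
n=3: reaches L-position 2 → W
n=4: reaches L-position 2 → W
n=5: only reaches 4(W), which is W → L
n=6: reaches L-position 5 → W
n=7: only reaches 6(W), which is W → L
n=8: reaches L-position 7 → W
n=9: only reaches 6(W), 8(W), all W → L
n=10: reaches L-position 5 → W
n=11: only reaches 10(W), which is W → L
n=12: reaches L-position 9 → W
n=13: only reaches 12(W), which is W → L
n=14: reaches L-position 7 → W
n=15: only reaches 10(W), 12(W), 14(W), all W → L
n=16: reaches L-position 15 → W
n=17: only reaches 16(W), which is W → L
n=18: reaches L-position 9 → W
n=19: only reaches 18(W), which is W → L
n=20: reaches L-position 15 → W
n=21: only reaches 14(W), 18(W), 20(W), all W → L
n=22: reaches L-position 11 → W
n=23: only reaches 22(W), which is W → L
n=24: reaches L-position 21 → W
n=25: only reaches 20(W), 24(W), all W → L
n=26: reaches L-position 13 → W
n=27: only reaches 18(W), 24(W), 26(W), all W → L
Reading off the rows marked L gives the requested list; there are 14 such values of n.

0, 2, 5, 7, 9, 11, 13, 15, 17, 19, 21, 23, 25, 27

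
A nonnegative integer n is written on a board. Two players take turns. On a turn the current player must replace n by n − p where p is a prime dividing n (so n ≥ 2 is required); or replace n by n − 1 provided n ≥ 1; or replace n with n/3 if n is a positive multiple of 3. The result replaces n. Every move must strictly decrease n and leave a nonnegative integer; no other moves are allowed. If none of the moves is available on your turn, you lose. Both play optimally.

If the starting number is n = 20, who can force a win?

Build the W/L table. Terminal = L. A non-terminal position is W if it has a move to some L; otherwise it is L.
n=0: no move → L
n=1: reaches L-position 0 → W
n=2: reaches L-position 0 → W
n=3: reaches L-position 0 → W
n=4: only reaches 2(W), 3(W), all W → L
n=5: reaches L-position 0 → W
n=6: reaches L-position 4 → W
n=7: reaches L-position 0 → W
n=8: only reaches 6(W), 7(W), all W → L
n=9: reaches L-position 8 → W
n=10: reaches L-position 8 → W
n=11: reaches L-position 0 → W
n=12: reaches L-position 4 → W
n=13: reaches L-position 0 → W
n=14: only reaches 7(W), 12(W), 13(W), all W → L
n=15: reaches L-position 14 → W
n=16: reaches L-position 14 → W
n=17: reaches L-position 0 → W
n=18: only reaches 6(W), 15(W), 16(W), 17(W), all W → L
n=19: reaches L-position 0 → W
n=20: reaches L-position 18 → W
The starting position 20 is W: the player to move should move to 18, handing over an L position.

The first player wins.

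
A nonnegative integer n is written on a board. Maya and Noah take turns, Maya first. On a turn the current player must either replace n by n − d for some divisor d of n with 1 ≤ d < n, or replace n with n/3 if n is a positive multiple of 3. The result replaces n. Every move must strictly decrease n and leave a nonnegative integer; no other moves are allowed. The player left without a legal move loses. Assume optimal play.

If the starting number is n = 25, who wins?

Use the standard recursion: the mover loses at a terminal position; elsewhere, the mover wins exactly when some move hands the opponent an L position.
n=0: no move → L
n=1: no move → L
n=2: can move to 1, which is L ⇒ W
n=3: can move to 1, which is L ⇒ W
n=4: moves to 2(W), 3(W); every one is W ⇒ L
n=5: can move to 4, which is L ⇒ W
n=6: can move to 4, which is L ⇒ W
n=7: the only move is to 6(W), a W ⇒ L
n=8: can move to 4, which is L ⇒ W
n=9: moves to 3(W), 6(W), 8(W); every one is W ⇒ L
n=10: can move to 9, which is L ⇒ W
n=11: the only move is to 10(W), a W ⇒ L
n=12: can move to 4, which is L ⇒ W
n=13: the only move is to 12(W), a W ⇒ L
n=14: can move to 7, which is L ⇒ W
n=15: moves to 5(W), 10(W), 12(W), 14(W); every one is W ⇒ L
n=16: can move to 15, which is L ⇒ W
n=17: the only move is to 16(W), a W ⇒ L
n=18: can move to 9, which is L ⇒ W
n=19: the only move is to 18(W), a W ⇒ L
n=20: can move to 15, which is L ⇒ W
n=21: can move to 7, which is L ⇒ W
n=22: can move to 11, which is L ⇒ W
n=23: the only move is to 22(W), a W ⇒ L
n=24: can move to 23, which is L ⇒ W
n=25: moves to 20(W), 24(W); every one is W ⇒ L
Every move from 25 reaches a W position, so the mover loses.

Noah wins.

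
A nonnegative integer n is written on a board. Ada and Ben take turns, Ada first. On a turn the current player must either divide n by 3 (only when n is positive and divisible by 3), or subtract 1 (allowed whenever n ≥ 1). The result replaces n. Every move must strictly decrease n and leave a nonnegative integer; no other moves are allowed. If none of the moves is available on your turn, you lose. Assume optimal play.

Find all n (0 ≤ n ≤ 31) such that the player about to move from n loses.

0, 2, 4, 7, 9, 11, 13, 15, 17, 19, 22, 24, 26, 28, 30

Label each position W (a win for the player to move) or L (a loss). A position with no legal move is L; any other position is W exactly when some move reaches an L, and L when every move reaches a W.
n=0: no move → L
n=1: reaches L-position 0 → W
n=2: only reaches 1(W), which is W → L
n=3: reaches L-position 2 → W
n=4: only reaches 3(W), which is W → L
n=5: reaches L-position 4 → W
n=6: reaches L-position 2 → W
n=7: only reaches 6(W), which is W → L
n=8: reaches L-position 7 → W
n=9: only reaches 3(W), 8(W), all W → L
n=10: reaches L-position 9 → W
n=11: only reaches 10(W), which is W → L
n=12: reaches L-position 4 → W
n=13: only reaches 12(W), which is W → L
n=14: reaches L-position 13 → W
n=15: only reaches 5(W), 14(W), all W → L
n=16: reaches L-position 15 → W
n=17: only reaches 16(W), which is W → L
n=18: reaches L-position 17 → W
n=19: only reaches 18(W), which is W → L
n=20: reaches L-position 19 → W
n=21: reaches L-position 7 → W
n=22: only reaches 21(W), which is W → L
n=23: reaches L-position 22 → W
n=24: only reaches 8(W), 23(W), all W → L
n=25: reaches L-position 24 → W
n=26: only reaches 25(W), which is W → L
n=27: reaches L-position 9 → W
n=28: only reaches 27(W), which is W → L
n=29: reaches L-position 28 → W
n=30: only reaches 10(W), 29(W), all W → L
n=31: reaches L-position 30 → W
Reading off the rows marked L gives the requested list; there are 15 such values of n.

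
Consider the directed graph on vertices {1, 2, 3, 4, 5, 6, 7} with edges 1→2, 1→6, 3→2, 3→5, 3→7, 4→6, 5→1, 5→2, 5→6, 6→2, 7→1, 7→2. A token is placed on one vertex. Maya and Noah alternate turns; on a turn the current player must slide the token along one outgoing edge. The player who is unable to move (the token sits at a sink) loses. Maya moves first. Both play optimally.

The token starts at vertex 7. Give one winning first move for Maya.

Classify positions by backward induction: terminal positions (no move available) are L. From any other position, the mover wins iff some move reaches an L.
Every edge goes from a vertex to one that appears earlier in the order 2, 6, 1, 5, 7, 4, 3, so processing vertices in that order labels each vertex after all of its successors.
2: no outgoing edge → L
6: can move to 2, which is L ⇒ W
1: can move to 2, which is L ⇒ W
5: can move to 2, which is L ⇒ W
7: can move to 2, which is L ⇒ W
4: the only move is to 6(W), a W ⇒ L
3: can move to 2, which is L ⇒ W
From 7, the L positions reachable in one move are: 2.

Move to 2.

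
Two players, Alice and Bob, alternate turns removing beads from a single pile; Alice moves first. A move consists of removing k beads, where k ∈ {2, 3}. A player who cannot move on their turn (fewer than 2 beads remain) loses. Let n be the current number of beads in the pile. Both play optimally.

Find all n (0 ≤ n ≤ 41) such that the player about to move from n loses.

0, 1, 5, 6, 10, 11, 15, 16, 20, 21, 25, 26, 30, 31, 35, 36, 40, 41

Work bottom-up. With no move the player to move loses. Otherwise the position is W if at least one move leads to an L position for the opponent, and L if every move leads to a W.
n=0: no move → L
n=1: no move → L
n=2: W (go to 0, an L position)
n=3: W (go to 1, an L position)
n=4: W (go to 1, an L position)
n=5: L (options 3(W), 2(W) are all W)
n=6: L (options 4(W), 3(W) are all W)
n=7: W (go to 5, an L position)
n=8: W (go to 6, an L position)
n=9: W (go to 6, an L position)
n=10: L (options 8(W), 7(W) are all W)
n=11: L (options 9(W), 8(W) are all W)
n=12: W (go to 10, an L position)
n=13: W (go to 11, an L position)
n=14: W (go to 11, an L position)
n=15: L (options 13(W), 12(W) are all W)
n=16: L (options 14(W), 13(W) are all W)
n=17: W (go to 15, an L position)
n=18: W (go to 16, an L position)
n=19: W (go to 16, an L position)
n=20: L (options 18(W), 17(W) are all W)
n=21: L (options 19(W), 18(W) are all W)
n=22: W (go to 20, an L position)
n=23: W (go to 21, an L position)
n=24: W (go to 21, an L position)
n=25: L (options 23(W), 22(W) are all W)
n=26: L (options 24(W), 23(W) are all W)
n=27: W (go to 25, an L position)
n=28: W (go to 26, an L position)
n=29: W (go to 26, an L position)
n=30: L (options 28(W), 27(W) are all W)
n=31: L (options 29(W), 28(W) are all W)
n=32: W (go to 30, an L position)
n=33: W (go to 31, an L position)
n=34: W (go to 31, an L position)
n=35: L (options 33(W), 32(W) are all W)
n=36: L (options 34(W), 33(W) are all W)
n=37: W (go to 35, an L position)
n=38: W (go to 36, an L position)
n=39: W (go to 36, an L position)
n=40: L (options 38(W), 37(W) are all W)
n=41: L (options 39(W), 38(W) are all W)
The losing starting values of n are exactly the entries labelled L in this table (18 of them).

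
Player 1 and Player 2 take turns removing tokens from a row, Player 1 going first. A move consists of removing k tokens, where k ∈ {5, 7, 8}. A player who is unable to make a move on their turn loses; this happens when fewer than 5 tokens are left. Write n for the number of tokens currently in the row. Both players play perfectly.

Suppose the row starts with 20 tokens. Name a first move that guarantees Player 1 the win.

Remove 5, leaving 15.

Work bottom-up. With no move the player to move loses. Otherwise the position is W if at least one move leads to an L position for the opponent, and L if every move leads to a W.
n=0: no move → L
n=1: no move → L
n=2: no move → L
n=3: no move → L
n=4: no move → L
n=5: reaches L-position 0 → W
n=6: reaches L-position 1 → W
n=7: reaches L-position 2 → W
n=8: reaches L-position 3 → W
n=9: reaches L-position 4 → W
n=10: reaches L-position 3 → W
n=11: reaches L-position 4 → W
n=12: reaches L-position 4 → W
n=13: only reaches 8(W), 6(W), 5(W), all W → L
n=14: only reaches 9(W), 7(W), 6(W), all W → L
n=15: only reaches 10(W), 8(W), 7(W), all W → L
n=16: only reaches 11(W), 9(W), 8(W), all W → L
n=17: only reaches 12(W), 10(W), 9(W), all W → L
n=18: reaches L-position 13 → W
n=19: reaches L-position 14 → W
n=20: reaches L-position 15 → W
From 20, the L positions reachable in one move are: 15, 13. Any move reaching one of these is winning.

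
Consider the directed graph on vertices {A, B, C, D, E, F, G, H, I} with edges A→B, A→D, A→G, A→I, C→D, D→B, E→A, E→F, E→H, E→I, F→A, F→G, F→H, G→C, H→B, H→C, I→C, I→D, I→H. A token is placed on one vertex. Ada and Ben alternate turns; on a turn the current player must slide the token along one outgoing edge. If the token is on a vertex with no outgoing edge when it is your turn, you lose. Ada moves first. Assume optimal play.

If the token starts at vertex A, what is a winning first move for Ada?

Move to B.

Work bottom-up. With no move the player to move loses. Otherwise the position is W if at least one move leads to an L position for the opponent, and L if every move leads to a W.
Every edge goes from a vertex to one that appears earlier in the order B, D, C, G, H, I, A, F, E, so processing vertices in that order labels each vertex after all of its successors.
B: no outgoing edge → L
D: W (go to B, an L position)
C: L (sole option D(W) is W)
G: W (go to C, an L position)
H: W (go to C, an L position)
I: W (go to C, an L position)
A: W (go to B, an L position)
F: L (options A(W), H(W), G(W) are all W)
E: W (go to F, an L position)
From A, the L positions reachable in one move are: B.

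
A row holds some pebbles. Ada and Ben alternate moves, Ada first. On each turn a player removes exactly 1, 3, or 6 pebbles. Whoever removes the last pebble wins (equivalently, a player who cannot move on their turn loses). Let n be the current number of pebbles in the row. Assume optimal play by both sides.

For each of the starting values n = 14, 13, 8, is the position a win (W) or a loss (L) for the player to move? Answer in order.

14: W, 13: L, 8: W

Build the W/L table. Terminal = L. A non-terminal position is W if it has a move to some L; otherwise it is L.
n=0: no move → L
n=1: can move to 0, which is L ⇒ W
n=2: the only move is to 1(W), a W ⇒ L
n=3: can move to 2, which is L ⇒ W
n=4: moves to 3(W), 1(W); every one is W ⇒ L
n=5: can move to 4, which is L ⇒ W
n=6: can move to 0, which is L ⇒ W
n=7: can move to 4, which is L ⇒ W
n=8: can move to 2, which is L ⇒ W
n=9: moves to 8(W), 6(W), 3(W); every one is W ⇒ L
n=10: can move to 9, which is L ⇒ W
n=11: moves to 10(W), 8(W), 5(W); every one is W ⇒ L
n=12: can move to 11, which is L ⇒ W
n=13: moves to 12(W), 10(W), 7(W); every one is W ⇒ L
n=14: can move to 13, which is L ⇒ W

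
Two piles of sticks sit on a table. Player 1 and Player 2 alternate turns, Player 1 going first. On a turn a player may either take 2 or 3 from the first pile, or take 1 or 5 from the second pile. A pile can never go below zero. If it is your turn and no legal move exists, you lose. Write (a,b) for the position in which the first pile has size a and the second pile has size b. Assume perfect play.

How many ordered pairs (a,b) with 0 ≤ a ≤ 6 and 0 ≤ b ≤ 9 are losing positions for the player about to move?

Classify positions by backward induction: terminal positions (no move available) are L. From any other position, the mover wins iff some move reaches an L.
Every move lowers a or b (never raises either), so fill the grid row by row in increasing a, and left to right within a row: each cell's successors are then already labelled.
      b=0  b=1  b=2  b=3  b=4  b=5  b=6  b=7  b=8  b=9
a=0:    L    W    L    W    L    W    L    W    L    W
a=1:    L    W    L    W    L    W    L    W    L    W
a=2:    W    L    W    L    W    L    W    L    W    L
a=3:    W    L    W    L    W    L    W    L    W    L
a=4:    W    W    W    W    W    W    W    W    W    W
a=5:    L    W    L    W    L    W    L    W    L    W
a=6:    L    W    L    W    L    W    L    W    L    W
Cells with no legal move (terminal, hence L): (0,0), (1,0).
The remaining L cells, each justified by listing all of its moves:
(0,2): the only move is to (0,1)(W), a W ⇒ L
(0,4): the only move is to (0,3)(W), a W ⇒ L
(0,6): moves to (0,5)(W), (0,1)(W); every one is W ⇒ L
(0,8): moves to (0,7)(W), (0,3)(W); every one is W ⇒ L
(1,2): the only move is to (1,1)(W), a W ⇒ L
(1,4): the only move is to (1,3)(W), a W ⇒ L
(1,6): moves to (1,5)(W), (1,1)(W); every one is W ⇒ L
(1,8): moves to (1,7)(W), (1,3)(W); every one is W ⇒ L
(2,1): moves to (0,1)(W), (2,0)(W); every one is W ⇒ L
(2,3): moves to (0,3)(W), (2,2)(W); every one is W ⇒ L
(2,5): moves to (0,5)(W), (2,4)(W), (2,0)(W); every one is W ⇒ L
(2,7): moves to (0,7)(W), (2,6)(W), (2,2)(W); every one is W ⇒ L
(2,9): moves to (0,9)(W), (2,8)(W), (2,4)(W); every one is W ⇒ L
(3,1): moves to (1,1)(W), (0,1)(W), (3,0)(W); every one is W ⇒ L
(3,3): moves to (1,3)(W), (0,3)(W), (3,2)(W); every one is W ⇒ L
(3,5): moves to (1,5)(W), (0,5)(W), (3,4)(W), (3,0)(W); every one is W ⇒ L
(3,7): moves to (1,7)(W), (0,7)(W), (3,6)(W), (3,2)(W); every one is W ⇒ L
(3,9): moves to (1,9)(W), (0,9)(W), (3,8)(W), (3,4)(W); every one is W ⇒ L
(5,0): moves to (3,0)(W), (2,0)(W); every one is W ⇒ L
(5,2): moves to (3,2)(W), (2,2)(W), (5,1)(W); every one is W ⇒ L
(5,4): moves to (3,4)(W), (2,4)(W), (5,3)(W); every one is W ⇒ L
(5,6): moves to (3,6)(W), (2,6)(W), (5,5)(W), (5,1)(W); every one is W ⇒ L
(5,8): moves to (3,8)(W), (2,8)(W), (5,7)(W), (5,3)(W); every one is W ⇒ L
(6,0): moves to (4,0)(W), (3,0)(W); every one is W ⇒ L
(6,2): moves to (4,2)(W), (3,2)(W), (6,1)(W); every one is W ⇒ L
(6,4): moves to (4,4)(W), (3,4)(W), (6,3)(W); every one is W ⇒ L
(6,6): moves to (4,6)(W), (3,6)(W), (6,5)(W), (6,1)(W); every one is W ⇒ L
(6,8): moves to (4,8)(W), (3,8)(W), (6,7)(W), (6,3)(W); every one is W ⇒ L
Every other cell has at least one move into one of the L cells above, so it is W.
L cells per row: a=0: 5, a=1: 5, a=2: 5, a=3: 5, a=4: 0, a=5: 5, a=6: 5; total 30.

30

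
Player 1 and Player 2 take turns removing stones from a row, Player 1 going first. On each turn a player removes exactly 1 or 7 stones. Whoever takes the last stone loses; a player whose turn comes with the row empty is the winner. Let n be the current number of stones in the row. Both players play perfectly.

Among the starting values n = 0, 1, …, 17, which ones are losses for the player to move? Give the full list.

1, 3, 5, 7, 9, 11, 13, 15, 17

Compute win/loss labels from the base case upward. A position with no move is W. Any other position is W if it can reach an L in one move, else L.
n=0: no move; the opponent has just taken the last stone and therefore loses → W
n=1: L (sole option 0(W) is W)
n=2: W (go to 1, an L position)
n=3: L (sole option 2(W) is W)
n=4: W (go to 3, an L position)
n=5: L (sole option 4(W) is W)
n=6: W (go to 5, an L position)
n=7: L (options 6(W), 0(W) are all W)
n=8: W (go to 7, an L position)
n=9: L (options 8(W), 2(W) are all W)
n=10: W (go to 9, an L position)
n=11: L (options 10(W), 4(W) are all W)
n=12: W (go to 11, an L position)
n=13: L (options 12(W), 6(W) are all W)
n=14: W (go to 13, an L position)
n=15: L (options 14(W), 8(W) are all W)
n=16: W (go to 15, an L position)
n=17: L (options 16(W), 10(W) are all W)
Reading off the rows marked L gives the requested list; there are 9 such values of n.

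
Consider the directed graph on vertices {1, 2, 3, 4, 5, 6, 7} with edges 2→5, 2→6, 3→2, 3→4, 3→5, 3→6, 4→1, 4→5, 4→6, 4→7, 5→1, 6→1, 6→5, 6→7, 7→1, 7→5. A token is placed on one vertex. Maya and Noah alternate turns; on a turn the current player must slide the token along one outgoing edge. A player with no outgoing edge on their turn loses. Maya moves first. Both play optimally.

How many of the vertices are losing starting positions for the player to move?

2

Classify positions by backward induction: terminal positions (no move available) are L. From any other position, the mover wins iff some move reaches an L.
Every edge goes from a vertex to one that appears earlier in the order 1, 5, 7, 6, 4, 2, 3, so processing vertices in that order labels each vertex after all of its successors.
1: no outgoing edge → L
5: can move to 1, which is L ⇒ W
7: can move to 1, which is L ⇒ W
6: can move to 1, which is L ⇒ W
4: can move to 1, which is L ⇒ W
2: moves to 6(W), 5(W); every one is W ⇒ L
3: can move to 2, which is L ⇒ W
The L vertices are 1, 2; that is 2 in all.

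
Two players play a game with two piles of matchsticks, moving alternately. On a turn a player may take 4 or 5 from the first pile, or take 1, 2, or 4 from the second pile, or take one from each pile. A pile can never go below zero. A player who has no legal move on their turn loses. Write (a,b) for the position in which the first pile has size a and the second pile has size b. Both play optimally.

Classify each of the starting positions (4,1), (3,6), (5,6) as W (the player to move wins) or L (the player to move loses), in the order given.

(4,1): W, (3,6): L, (5,6): W

Compute win/loss labels from the base case upward. A position with no move is L. Any other position is W if it can reach an L in one move, else L.
No move ever increases a pile, so every position that can arise here has a ≤ 5 and b ≤ 6; it is enough to label the cells with 0 ≤ a ≤ 5 and 0 ≤ b ≤ 6.
Every move lowers a or b (never raises either), so fill the grid row by row in increasing a, and left to right within a row: each cell's successors are then already labelled.
      b=0  b=1  b=2  b=3  b=4  b=5  b=6
a=0:    L    W    W    L    W    W    L
a=1:    L    W    W    L    W    W    L
a=2:    L    W    W    L    W    W    L
a=3:    L    W    W    L    W    W    L
a=4:    W    W    L    W    W    L    W
a=5:    W    L    W    W    L    W    W
Cells with no legal move (terminal, hence L): (0,0), (1,0), (2,0), (3,0).
The remaining L cells, each justified by listing all of its moves:
(0,3): moves to (0,2)(W), (0,1)(W); every one is W ⇒ L
(0,6): moves to (0,5)(W), (0,4)(W), (0,2)(W); every one is W ⇒ L
(1,3): moves to (1,2)(W), (1,1)(W), (0,2)(W); every one is W ⇒ L
(1,6): moves to (1,5)(W), (1,4)(W), (1,2)(W), (0,5)(W); every one is W ⇒ L
(2,3): moves to (2,2)(W), (2,1)(W), (1,2)(W); every one is W ⇒ L
(2,6): moves to (2,5)(W), (2,4)(W), (2,2)(W), (1,5)(W); every one is W ⇒ L
(3,3): moves to (3,2)(W), (3,1)(W), (2,2)(W); every one is W ⇒ L
(3,6): moves to (3,5)(W), (3,4)(W), (3,2)(W), (2,5)(W); every one is W ⇒ L
(4,2): moves to (0,2)(W), (4,1)(W), (4,0)(W), (3,1)(W); every one is W ⇒ L
(4,5): moves to (0,5)(W), (4,4)(W), (4,3)(W), (4,1)(W), (3,4)(W); every one is W ⇒ L
(5,1): moves to (1,1)(W), (0,1)(W), (5,0)(W), (4,0)(W); every one is W ⇒ L
(5,4): moves to (1,4)(W), (0,4)(W), (5,3)(W), (5,2)(W), (5,0)(W), (4,3)(W); every one is W ⇒ L
Every other cell has at least one move into one of the L cells above, so it is W.
(4,1): the move to (3,0) reaches an L cell, so W
(3,6): one of the L cells justified above, so L
(5,6): the move to (1,6) reaches an L cell, so W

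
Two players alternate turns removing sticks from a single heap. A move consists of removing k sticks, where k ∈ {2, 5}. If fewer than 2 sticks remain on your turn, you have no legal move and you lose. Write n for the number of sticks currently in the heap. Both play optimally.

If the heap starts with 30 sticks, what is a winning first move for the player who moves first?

Remove 2, leaving 28.

Work bottom-up. With no move the player to move loses. Otherwise the position is W if at least one move leads to an L position for the opponent, and L if every move leads to a W.
n=0: no move → L
n=1: no move → L
n=2: W (go to 0, an L position)
n=3: W (go to 1, an L position)
n=4: L (sole option 2(W) is W)
n=5: W (go to 0, an L position)
n=6: W (go to 4, an L position)
n=7: L (options 5(W), 2(W) are all W)
n=8: L (options 6(W), 3(W) are all W)
n=9: W (go to 7, an L position)
n=10: W (go to 8, an L position)
n=11: L (options 9(W), 6(W) are all W)
n=12: W (go to 7, an L position)
n=13: W (go to 11, an L position)
n=14: L (options 12(W), 9(W) are all W)
n=15: L (options 13(W), 10(W) are all W)
n=16: W (go to 14, an L position)
n=17: W (go to 15, an L position)
n=18: L (options 16(W), 13(W) are all W)
n=19: W (go to 14, an L position)
n=20: W (go to 18, an L position)
n=21: L (options 19(W), 16(W) are all W)
n=22: L (options 20(W), 17(W) are all W)
n=23: W (go to 21, an L position)
n=24: W (go to 22, an L position)
n=25: L (options 23(W), 20(W) are all W)
n=26: W (go to 21, an L position)
n=27: W (go to 25, an L position)
n=28: L (options 26(W), 23(W) are all W)
n=29: L (options 27(W), 24(W) are all W)
n=30: W (go to 28, an L position)
From 30, the L positions reachable in one move are: 28, 25. Any move reaching one of these is winning.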